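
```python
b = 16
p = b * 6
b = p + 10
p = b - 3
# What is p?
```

Trace:
`b = 16` → b = 16
`p = b * 6` → p = 96
`b = p + 10` → b = 106
`p = b - 3` → p = 103
So p = 103

Answer: 103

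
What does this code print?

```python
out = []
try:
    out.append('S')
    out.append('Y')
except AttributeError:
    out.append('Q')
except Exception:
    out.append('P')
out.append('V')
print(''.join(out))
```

Execution trace: 'S' (try body) → 'Y' (try body, no exception) → 'V' (after the try/except). Output: SYV

Answer: SYV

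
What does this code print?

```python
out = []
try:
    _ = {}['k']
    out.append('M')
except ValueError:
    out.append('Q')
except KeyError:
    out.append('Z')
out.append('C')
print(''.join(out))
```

Execution trace: 'Z' (except KeyError) → 'C' (after the try/except). Output: ZC

Answer: ZC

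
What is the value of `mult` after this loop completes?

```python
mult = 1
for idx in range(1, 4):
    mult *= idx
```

3! = 6
`mult` takes the values: 1 → 2 → 6

Answer: 6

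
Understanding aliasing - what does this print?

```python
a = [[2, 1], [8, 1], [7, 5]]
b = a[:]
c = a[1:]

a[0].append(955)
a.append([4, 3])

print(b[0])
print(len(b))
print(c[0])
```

Key concept: slice with nested mutation.
Step by step:
`a = [[2, 1], [8, 1], [7, 5]]` → a = [[2, 1], [8, 1], [7, 5]]
`b = a[:]` → b = [[2, 1], [8, 1], [7, 5]]
`c = a[1:]` → c = [[8, 1], [7, 5]]
`a[0].append(955)` → a = [[2, 1, 955], [8, 1], [7, 5]]; b = [[2, 1, 955], [8, 1], [7, 5]]
`a.append([4, 3])` → a = [[2, 1, 955], [8, 1], [7, 5], [4, 3]]
`print(b[0])` → prints [2, 1, 955]
`print(len(b))` → prints 3
`print(c[0])` → prints [8, 1]

Answer:
[2, 1, 955]
3
[8, 1]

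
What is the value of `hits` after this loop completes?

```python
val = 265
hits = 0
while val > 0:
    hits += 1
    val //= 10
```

Count digits by repeated division by 10
`hits` takes the values: 0 → 1 → 2 → 3

Answer: 3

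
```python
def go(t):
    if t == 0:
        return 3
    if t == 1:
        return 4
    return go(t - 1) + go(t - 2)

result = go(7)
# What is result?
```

Build up from base cases: go(0)=3, go(1)=4, go(2)=7, go(3)=11, go(4)=18, go(5)=29, go(6)=47, ..., go(7)=76

Answer: 76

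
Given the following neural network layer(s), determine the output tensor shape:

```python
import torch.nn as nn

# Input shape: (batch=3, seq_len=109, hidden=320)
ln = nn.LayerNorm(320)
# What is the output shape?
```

Input: (3, 109, 320) -> Output: (3, 109, 320)

Answer: (3, 109, 320)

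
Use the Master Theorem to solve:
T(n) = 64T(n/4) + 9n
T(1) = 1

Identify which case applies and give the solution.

a=64, b=4, f(n)=9n. log_4(64) = 3. Since c=1 < 3, Case 1 applies: T(n) = Θ(n^log_b(a)) = O(n^3).

Answer: O(n^3) - Case 1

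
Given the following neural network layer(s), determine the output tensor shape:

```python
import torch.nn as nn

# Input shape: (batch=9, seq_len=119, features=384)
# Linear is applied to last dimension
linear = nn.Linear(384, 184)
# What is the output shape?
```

Input: (9, 119, 384) -> Output: (9, 119, 184)

Answer: (9, 119, 184)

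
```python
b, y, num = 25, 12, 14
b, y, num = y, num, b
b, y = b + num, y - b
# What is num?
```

Trace:
`b, y, num = 25, 12, 14` → b = 25; y = 12; num = 14
`b, y, num = y, num, b` → b = 12; y = 14; num = 25
`b, y = b + num, y - b` → b = 37; y = 2
So num = 25

Answer: 25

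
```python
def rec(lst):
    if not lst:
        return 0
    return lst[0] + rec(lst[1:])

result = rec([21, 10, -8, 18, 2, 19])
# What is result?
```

21 + 10 + (-8) + 18 + 2 + 19 + 0 = 62

Answer: 62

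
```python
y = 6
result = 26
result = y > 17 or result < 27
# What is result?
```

Trace:
`y = 6` → y = 6
`result = 26` → result = 26
`result = y > 17 or result < 27` → result = True
So result = True

Answer: True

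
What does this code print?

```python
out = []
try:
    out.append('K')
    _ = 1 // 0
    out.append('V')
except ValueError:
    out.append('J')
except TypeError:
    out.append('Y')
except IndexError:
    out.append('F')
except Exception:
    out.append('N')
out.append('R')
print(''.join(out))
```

Execution trace: 'K' (try body) → 'N' (except Exception) → 'R' (after the try/except). Output: KNR

Answer: KNR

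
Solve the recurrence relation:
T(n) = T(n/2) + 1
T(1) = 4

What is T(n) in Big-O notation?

Each step divides n by 2 and adds 1. After log_2(n) steps we reach T(1)=4. So T(n) = 1·log_2(n) + 4 = O(log n).

Answer: O(log n)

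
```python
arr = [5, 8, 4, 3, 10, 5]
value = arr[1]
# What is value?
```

Trace:
`arr = [5, 8, 4, 3, 10, 5]` → arr = [5, 8, 4, 3, 10, 5]
`value = arr[1]` → value = 8
So value = 8

Answer: 8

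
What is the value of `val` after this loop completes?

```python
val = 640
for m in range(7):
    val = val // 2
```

Halve 7 times: 640 // 2^7 = 5
`val` takes the values: 640 → 320 → 160 → 80 → 40 → 20 → 10 → 5

Answer: 5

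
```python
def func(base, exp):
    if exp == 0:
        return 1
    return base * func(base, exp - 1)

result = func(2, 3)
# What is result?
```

func(2, 3) = 2 * 2 * 2 = 8

Answer: 8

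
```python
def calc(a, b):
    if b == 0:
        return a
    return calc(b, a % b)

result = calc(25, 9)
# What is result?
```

calc(25, 9) -> calc(9, 7) -> calc(7, 2) -> calc(2, 1) -> calc(1, 0) -> 1

Answer: 1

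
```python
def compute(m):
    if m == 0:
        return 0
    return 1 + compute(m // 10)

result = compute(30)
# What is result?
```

Count of digits of 30: 2

Answer: 2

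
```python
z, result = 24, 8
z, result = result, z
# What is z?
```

Trace:
`z, result = 24, 8` → z = 24; result = 8
`z, result = result, z` → z = 8; result = 24
So z = 8

Answer: 8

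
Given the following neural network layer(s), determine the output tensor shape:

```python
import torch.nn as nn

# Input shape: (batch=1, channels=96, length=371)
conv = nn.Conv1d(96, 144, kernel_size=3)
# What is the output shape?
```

Input: (1, 96, 371) -> Output: (1, 144, 369)

Answer: (1, 144, 369)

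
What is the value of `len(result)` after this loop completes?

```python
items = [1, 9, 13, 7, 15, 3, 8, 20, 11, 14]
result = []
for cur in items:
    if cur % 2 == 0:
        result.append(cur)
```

Count even numbers in [1, 9, 13, 7, 15, 3, 8, 20, 11, 14]
`result` takes the values: [] → [8] → [8, 20] → [8, 20, 14]
So `len(result)` = 3

Answer: 3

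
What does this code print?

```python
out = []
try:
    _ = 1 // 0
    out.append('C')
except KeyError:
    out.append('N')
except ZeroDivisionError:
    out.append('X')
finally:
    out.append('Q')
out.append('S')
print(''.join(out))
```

Execution trace: 'X' (except ZeroDivisionError) → 'Q' (finally) → 'S' (after the try/except). Output: XQS

Answer: XQS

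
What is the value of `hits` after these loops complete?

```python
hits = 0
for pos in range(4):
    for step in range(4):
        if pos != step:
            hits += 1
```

4² - 4 (exclude diagonal)
`hits` takes the values: 0 → 1 → 2 → 3 → 4 → 5 → 6 → 7 → 8 → 9 → 10 → 11 → 12

Answer: 12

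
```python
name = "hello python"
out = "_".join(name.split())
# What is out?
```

Trace:
`name = "hello python"` → name = 'hello python'
`out = "_".join(name.split())` → out = 'hello_python'
So out = 'hello_python'

Answer: 'hello_python'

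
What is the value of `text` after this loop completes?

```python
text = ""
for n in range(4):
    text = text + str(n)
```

Concatenate digits 0 to 3
`text` takes the values: "" → "0" → "01" → "012" → "0123"

Answer: "0123"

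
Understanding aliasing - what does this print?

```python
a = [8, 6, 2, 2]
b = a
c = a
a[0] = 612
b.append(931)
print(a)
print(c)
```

Key concept: multiple aliases.
Step by step:
`a = [8, 6, 2, 2]` → a = [8, 6, 2, 2]
`b = a` → b = [8, 6, 2, 2] (same object as a)
`c = a` → c = [8, 6, 2, 2] (same object as a, b)
`a[0] = 612` → a = [612, 6, 2, 2] (same object as b, c); b = [612, 6, 2, 2] (same object as a, c); c = [612, 6, 2, 2] (same object as a, b)
`b.append(931)` → a = [612, 6, 2, 2, 931] (same object as b, c); b = [612, 6, 2, 2, 931] (same object as a, c); c = [612, 6, 2, 2, 931] (same object as a, b)
`print(a)` → prints [612, 6, 2, 2, 931]
`print(c)` → prints [612, 6, 2, 2, 931]

Answer:
[612, 6, 2, 2, 931]
[612, 6, 2, 2, 931]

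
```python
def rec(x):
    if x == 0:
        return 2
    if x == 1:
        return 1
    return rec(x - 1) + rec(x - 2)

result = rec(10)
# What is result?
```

Build up from base cases: rec(0)=2, rec(1)=1, rec(2)=3, rec(3)=4, rec(4)=7, rec(5)=11, rec(6)=18, ..., rec(10)=123

Answer: 123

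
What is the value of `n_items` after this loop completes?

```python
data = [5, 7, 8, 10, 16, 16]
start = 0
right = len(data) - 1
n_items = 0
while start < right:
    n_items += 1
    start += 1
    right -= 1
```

Iterations until pointers meet (list length 6)
`n_items` takes the values: 0 → 1 → 2 → 3

Answer: 3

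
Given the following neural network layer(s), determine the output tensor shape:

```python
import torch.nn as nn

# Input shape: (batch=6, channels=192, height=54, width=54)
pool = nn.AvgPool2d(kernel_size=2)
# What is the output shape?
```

Input: (6, 192, 54, 54) -> Output: (6, 192, 27, 27)

Answer: (6, 192, 27, 27)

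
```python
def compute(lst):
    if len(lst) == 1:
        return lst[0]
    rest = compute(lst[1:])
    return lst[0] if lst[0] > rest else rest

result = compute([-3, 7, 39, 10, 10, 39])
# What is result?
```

Recursive max over [-3, 7, 39, 10, 10, 39] = 39

Answer: 39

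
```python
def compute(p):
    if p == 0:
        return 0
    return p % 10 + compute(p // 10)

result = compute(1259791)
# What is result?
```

Sum of digits of 1259791: 1 + 9 + 7 + 9 + 5 + 2 + 1 = 34

Answer: 34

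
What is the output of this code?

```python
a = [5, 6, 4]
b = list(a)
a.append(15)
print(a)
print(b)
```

Key concept: list() constructor creates copy.
Step by step:
`a = [5, 6, 4]` → a = [5, 6, 4]
`b = list(a)` → b = [5, 6, 4]
`a.append(15)` → a = [5, 6, 4, 15]
`print(a)` → prints [5, 6, 4, 15]
`print(b)` → prints [5, 6, 4]

Answer:
[5, 6, 4, 15]
[5, 6, 4]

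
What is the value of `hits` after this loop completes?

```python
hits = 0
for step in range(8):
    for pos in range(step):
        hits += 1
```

Triangle number: 0+1+2+...+7
`hits` takes the values: 0 → 1 → 2 → 3 → 4 → 5 → 6 → 7 → 8 → 9 → 10 → 11 → 12 → 13 → 14 → 15 → 16 → 17 → 18 → 19 → 20 → 21 → 22 → 23 → 24 → 25 → 26 → 27 → 28

Answer: 28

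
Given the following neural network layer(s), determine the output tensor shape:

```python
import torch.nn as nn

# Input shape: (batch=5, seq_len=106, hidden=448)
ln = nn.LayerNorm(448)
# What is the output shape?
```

Input: (5, 106, 448) -> Output: (5, 106, 448)

Answer: (5, 106, 448)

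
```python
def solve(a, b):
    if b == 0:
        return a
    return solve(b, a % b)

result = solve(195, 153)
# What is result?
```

solve(195, 153) -> solve(153, 42) -> solve(42, 27) -> solve(27, 15) -> solve(15, 12) -> solve(12, 3) -> solve(3, 0) -> 3

Answer: 3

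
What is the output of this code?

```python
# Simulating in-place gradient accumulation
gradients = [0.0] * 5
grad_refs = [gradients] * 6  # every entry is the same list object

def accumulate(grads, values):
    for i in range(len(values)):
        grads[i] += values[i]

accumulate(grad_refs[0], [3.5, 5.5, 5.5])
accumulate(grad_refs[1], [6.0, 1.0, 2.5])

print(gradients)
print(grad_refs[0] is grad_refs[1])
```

Key concept: gradient accumulation aliasing.
Step by step:
`gradients = [0.0] * 5` → gradients = [0.0, 0.0, 0.0, 0.0, 0.0]
`grad_refs = [gradients] * 6` → grad_refs = [[0.0, 0.0, 0.0, 0.0, 0.0], [0.0, 0.0, 0.0, 0.0, 0.0], [0.0, 0.0, 0.0, 0.0, 0.0], [0.0, 0.0, 0.0, 0.0, 0.0], [0.0, 0.0, 0.0, 0.0, 0.0], [0.0, 0.0, 0.0, 0.0, 0.0]]
`accumulate(grad_refs[0], [3.5, 5.5, 5.5])` → gradients = [3.5, 5.5, 5.5, 0.0, 0.0]; grad_refs = [[3.5, 5.5, 5.5, 0.0, 0.0], [3.5, 5.5, 5.5, 0.0, 0.0], [3.5, 5.5, 5.5, 0.0, 0.0], [3.5, 5.5, 5.5, 0.0, 0.0], [3.5, 5.5, 5.5, 0.0, 0.0], [3.5, 5.5, 5.5, 0.0, 0.0]]
`accumulate(grad_refs[1], [6.0, 1.0, 2.5])` → gradients = [9.5, 6.5, 8.0, 0.0, 0.0]; grad_refs = [[9.5, 6.5, 8.0, 0.0, 0.0], [9.5, 6.5, 8.0, 0.0, 0.0], [9.5, 6.5, 8.0, 0.0, 0.0], [9.5, 6.5, 8.0, 0.0, 0.0], [9.5, 6.5, 8.0, 0.0, 0.0], [9.5, 6.5, 8.0, 0.0, 0.0]]
`print(gradients)` → prints [9.5, 6.5, 8.0, 0.0, 0.0]
`print(grad_refs[0] is grad_refs[1])` → prints True

Answer:
[9.5, 6.5, 8.0, 0.0, 0.0]
True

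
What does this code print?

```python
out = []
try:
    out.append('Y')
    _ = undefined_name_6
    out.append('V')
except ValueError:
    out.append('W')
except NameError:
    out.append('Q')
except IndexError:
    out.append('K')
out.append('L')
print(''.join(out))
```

Execution trace: 'Y' (try body) → 'Q' (except NameError) → 'L' (after the try/except). Output: YQL

Answer: YQL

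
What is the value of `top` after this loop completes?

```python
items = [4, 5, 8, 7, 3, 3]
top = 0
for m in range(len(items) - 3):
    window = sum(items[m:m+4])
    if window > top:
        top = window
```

Max sum of 4-element window in [4, 5, 8, 7, 3, 3]
`top` takes the values: 0 → 24

Answer: 24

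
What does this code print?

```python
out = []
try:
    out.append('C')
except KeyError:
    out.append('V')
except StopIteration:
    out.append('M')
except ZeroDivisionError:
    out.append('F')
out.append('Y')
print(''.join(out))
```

Execution trace: 'C' (try body, no exception) → 'Y' (after the try/except). Output: CY

Answer: CY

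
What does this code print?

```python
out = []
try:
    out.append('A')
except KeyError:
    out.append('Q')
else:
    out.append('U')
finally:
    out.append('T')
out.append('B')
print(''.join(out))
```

Execution trace: 'A' (try body, no exception) → 'U' (else) → 'T' (finally) → 'B' (after the try/except). Output: AUTB

Answer: AUTB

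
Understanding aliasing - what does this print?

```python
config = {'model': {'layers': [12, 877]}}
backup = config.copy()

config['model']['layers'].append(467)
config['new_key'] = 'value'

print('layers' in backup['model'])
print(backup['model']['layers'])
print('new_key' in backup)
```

Key concept: shallow copy gotcha with nested dict.
Step by step:
`config = {'model': {'layers': [12, 877]}}` → config = {'model': {'layers': [12, 877]}}
`backup = config.copy()` → backup = {'model': {'layers': [12, 877]}}
`config['model']['layers'].append(467)` → config = {'model': {'layers': [12, 877, 467]}}; backup = {'model': {'layers': [12, 877, 467]}}
`config['new_key'] = 'value'` → config = {'model': {'layers': [12, 877, 467]}, 'new_key': 'value'}
`print('layers' in backup['model'])` → prints True
`print(backup['model']['layers'])` → prints [12, 877, 467]
`print('new_key' in backup)` → prints False

Answer:
True
[12, 877, 467]
False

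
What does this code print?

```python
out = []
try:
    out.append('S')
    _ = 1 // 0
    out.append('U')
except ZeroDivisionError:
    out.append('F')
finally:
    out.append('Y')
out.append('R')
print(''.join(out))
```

Execution trace: 'S' (try body) → 'F' (except ZeroDivisionError) → 'Y' (finally) → 'R' (after the try/except). Output: SFYR

Answer: SFYR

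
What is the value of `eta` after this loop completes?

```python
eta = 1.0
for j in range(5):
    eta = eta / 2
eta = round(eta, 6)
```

Halving LR 5 times: 1 / 2^5
`eta` takes the values: 1.0 → 0.5 → 0.25 → 0.125 → 0.0625 → 0.03125

Answer: 0.03125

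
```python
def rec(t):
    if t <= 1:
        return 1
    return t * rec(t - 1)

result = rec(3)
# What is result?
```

rec(3) = 3 * 2 * 1 = 6

Answer: 6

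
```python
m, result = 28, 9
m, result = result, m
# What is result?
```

Trace:
`m, result = 28, 9` → m = 28; result = 9
`m, result = result, m` → m = 9; result = 28
So result = 28

Answer: 28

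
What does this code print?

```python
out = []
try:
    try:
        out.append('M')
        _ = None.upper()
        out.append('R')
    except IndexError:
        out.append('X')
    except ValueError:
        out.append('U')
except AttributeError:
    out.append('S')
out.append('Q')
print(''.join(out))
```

Execution trace: 'M' (try body) → 'S' (outer except AttributeError) → 'Q' (after the try/except). Output: MSQ

Answer: MSQ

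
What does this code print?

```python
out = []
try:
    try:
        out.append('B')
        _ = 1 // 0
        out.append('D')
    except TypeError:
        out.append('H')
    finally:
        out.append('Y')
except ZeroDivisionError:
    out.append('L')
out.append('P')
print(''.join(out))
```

Execution trace: 'B' (try body) → 'Y' (finally) → 'L' (outer except ZeroDivisionError) → 'P' (after the try/except). Output: BYLP

Answer: BYLP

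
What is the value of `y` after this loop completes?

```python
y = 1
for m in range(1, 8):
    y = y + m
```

Start at 1, add 1 through 7
`y` takes the values: 1 → 2 → 4 → 7 → 11 → 16 → 22 → 29

Answer: 29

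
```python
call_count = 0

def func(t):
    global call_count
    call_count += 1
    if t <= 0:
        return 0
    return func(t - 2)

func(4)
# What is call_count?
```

Linear recursion stepping by 2: 3 calls from t=4 down to ≤0.

Answer: 3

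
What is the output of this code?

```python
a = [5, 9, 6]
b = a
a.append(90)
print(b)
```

Key concept: basic list aliasing.
Step by step:
`a = [5, 9, 6]` → a = [5, 9, 6]
`b = a` → b = [5, 9, 6] (same object as a)
`a.append(90)` → a = [5, 9, 6, 90] (same object as b); b = [5, 9, 6, 90] (same object as a)
`print(b)` → prints [5, 9, 6, 90]

Answer: [5, 9, 6, 90]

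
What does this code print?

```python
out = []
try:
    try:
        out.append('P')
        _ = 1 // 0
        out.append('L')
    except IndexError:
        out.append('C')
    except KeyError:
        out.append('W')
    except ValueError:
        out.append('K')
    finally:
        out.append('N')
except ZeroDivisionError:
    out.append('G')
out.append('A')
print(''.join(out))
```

Execution trace: 'P' (try body) → 'N' (finally) → 'G' (outer except ZeroDivisionError) → 'A' (after the try/except). Output: PNGA

Answer: PNGA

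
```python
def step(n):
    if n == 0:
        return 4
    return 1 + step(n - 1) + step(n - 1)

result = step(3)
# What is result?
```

step(n) = 1 + 2·step(n-1), step(0)=4. Closed form: (4+1)·2^3 - 1 = 39.

Answer: 39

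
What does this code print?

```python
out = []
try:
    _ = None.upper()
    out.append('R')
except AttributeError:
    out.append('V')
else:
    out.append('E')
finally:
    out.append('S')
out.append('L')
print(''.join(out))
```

Execution trace: 'V' (except AttributeError) → 'S' (finally) → 'L' (after the try/except). Output: VSL

Answer: VSL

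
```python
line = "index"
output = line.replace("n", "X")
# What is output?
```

Trace:
`line = "index"` → line = 'index'
`output = line.replace("n", "X")` → output = 'iXdex'
So output = 'iXdex'

Answer: 'iXdex'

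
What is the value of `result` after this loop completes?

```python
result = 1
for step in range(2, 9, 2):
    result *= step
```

Product of even numbers 2 to 8
`result` takes the values: 1 → 2 → 8 → 48 → 384

Answer: 384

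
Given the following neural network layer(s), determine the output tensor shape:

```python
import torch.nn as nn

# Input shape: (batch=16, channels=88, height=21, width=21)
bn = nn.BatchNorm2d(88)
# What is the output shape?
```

Input: (16, 88, 21, 21) -> Output: (16, 88, 21, 21)

Answer: (16, 88, 21, 21)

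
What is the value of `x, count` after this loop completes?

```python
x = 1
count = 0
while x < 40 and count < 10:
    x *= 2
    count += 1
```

Double until >= 40 or 10 iterations
`x, count` takes the values: (1, 0) → (2, 0) → (2, 1) → (4, 1) → (4, 2) → (8, 2) → (8, 3) → (16, 3) → (16, 4) → (32, 4) → (32, 5) → (64, 5) → (64, 6)

Answer: 64, 6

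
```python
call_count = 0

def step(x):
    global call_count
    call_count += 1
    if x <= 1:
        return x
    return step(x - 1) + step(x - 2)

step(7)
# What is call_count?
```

Calls(x) = 1 + Calls(x-1) + Calls(x-2); Calls(0)=Calls(1)=1. For x=7 this gives 41.

Answer: 41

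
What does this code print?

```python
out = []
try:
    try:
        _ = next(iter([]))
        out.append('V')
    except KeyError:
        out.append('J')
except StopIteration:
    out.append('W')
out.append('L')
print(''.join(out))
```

Execution trace: 'W' (outer except StopIteration) → 'L' (after the try/except). Output: WL

Answer: WL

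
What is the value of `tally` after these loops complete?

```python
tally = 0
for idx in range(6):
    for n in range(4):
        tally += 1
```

6 * 4 = 24
`tally` takes the values: 0 → 1 → 2 → 3 → 4 → 5 → 6 → 7 → 8 → 9 → 10 → 11 → 12 → 13 → 14 → 15 → 16 → 17 → 18 → 19 → 20 → 21 → 22 → 23 → 24

Answer: 24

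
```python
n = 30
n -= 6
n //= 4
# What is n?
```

Trace:
`n = 30` → n = 30
`n -= 6` → n = 24
`n //= 4` → n = 6
So n = 6

Answer: 6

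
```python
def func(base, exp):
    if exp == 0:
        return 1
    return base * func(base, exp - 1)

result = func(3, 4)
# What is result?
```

func(3, 4) = 3 * 3 * 3 * 3 = 81

Answer: 81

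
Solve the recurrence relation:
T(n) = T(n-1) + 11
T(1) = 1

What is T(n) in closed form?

Unrolling: T(n) = T(1) + 11·(n-1) = 1 + 11(n-1) = 11n - 10.

Answer: T(n) = 11n - 10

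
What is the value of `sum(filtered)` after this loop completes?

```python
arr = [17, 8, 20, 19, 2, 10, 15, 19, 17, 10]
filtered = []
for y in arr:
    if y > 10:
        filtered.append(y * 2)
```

Sum of doubled values > 10
`filtered` takes the values: [] → [34] → [34, 40] → [34, 40, 38] → [34, 40, 38, 30] → [34, 40, 38, 30, 38] → [34, 40, 38, 30, 38, 34]
So `sum(filtered)` = 214

Answer: 214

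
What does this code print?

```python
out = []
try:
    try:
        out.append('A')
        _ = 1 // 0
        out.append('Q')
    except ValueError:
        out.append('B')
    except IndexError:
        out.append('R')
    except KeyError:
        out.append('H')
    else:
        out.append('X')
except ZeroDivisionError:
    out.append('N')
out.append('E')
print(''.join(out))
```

Execution trace: 'A' (try body) → 'N' (outer except ZeroDivisionError) → 'E' (after the try/except). Output: ANE

Answer: ANE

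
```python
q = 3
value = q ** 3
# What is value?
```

Trace:
`q = 3` → q = 3
`value = q ** 3` → value = 27
So value = 27

Answer: 27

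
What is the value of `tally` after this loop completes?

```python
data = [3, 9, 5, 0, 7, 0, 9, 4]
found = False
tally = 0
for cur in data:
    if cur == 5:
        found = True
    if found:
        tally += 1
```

Count elements after first 5 in [3, 9, 5, 0, 7, 0, 9, 4]
`tally` takes the values: 0 → 1 → 2 → 3 → 4 → 5 → 6

Answer: 6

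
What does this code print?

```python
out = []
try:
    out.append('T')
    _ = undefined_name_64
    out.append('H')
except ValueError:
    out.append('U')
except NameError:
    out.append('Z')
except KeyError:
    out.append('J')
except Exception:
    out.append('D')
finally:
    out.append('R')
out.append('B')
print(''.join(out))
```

Execution trace: 'T' (try body) → 'Z' (except NameError) → 'R' (finally) → 'B' (after the try/except). Output: TZRB

Answer: TZRB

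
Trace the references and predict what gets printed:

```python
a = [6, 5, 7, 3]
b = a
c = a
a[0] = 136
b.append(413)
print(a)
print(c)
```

Key concept: multiple aliases.
Step by step:
`a = [6, 5, 7, 3]` → a = [6, 5, 7, 3]
`b = a` → b = [6, 5, 7, 3] (same object as a)
`c = a` → c = [6, 5, 7, 3] (same object as a, b)
`a[0] = 136` → a = [136, 5, 7, 3] (same object as b, c); b = [136, 5, 7, 3] (same object as a, c); c = [136, 5, 7, 3] (same object as a, b)
`b.append(413)` → a = [136, 5, 7, 3, 413] (same object as b, c); b = [136, 5, 7, 3, 413] (same object as a, c); c = [136, 5, 7, 3, 413] (same object as a, b)
`print(a)` → prints [136, 5, 7, 3, 413]
`print(c)` → prints [136, 5, 7, 3, 413]

Answer:
[136, 5, 7, 3, 413]
[136, 5, 7, 3, 413]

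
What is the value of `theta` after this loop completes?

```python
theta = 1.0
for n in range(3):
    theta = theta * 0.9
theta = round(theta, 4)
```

Exponential decay: 1.0 * 0.9^3
`theta` takes the values: 1.0 → 0.9 → 0.81 → 0.729

Answer: 0.729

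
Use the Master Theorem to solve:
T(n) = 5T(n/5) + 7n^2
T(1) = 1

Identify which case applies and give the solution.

a=5, b=5, f(n)=7n^2. log_5(5) = 1. Since c=2 > 1 and the regularity condition holds (5(n/5)^2 = (5/5^2)n^2 with 5/5^2 < 1), Case 3 applies: T(n) = Θ(f(n)) = O(n^2).

Answer: O(n^2) - Case 3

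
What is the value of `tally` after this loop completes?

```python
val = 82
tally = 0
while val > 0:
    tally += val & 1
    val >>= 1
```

Count set bits in 82 (binary: 0b1010010)
`tally` takes the values: 0 → 1 → 2 → 3

Answer: 3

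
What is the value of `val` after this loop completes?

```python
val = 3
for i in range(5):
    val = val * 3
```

Multiply by 3, 5 times: 3 * 3^5 = 729
`val` takes the values: 3 → 9 → 27 → 81 → 243 → 729

Answer: 729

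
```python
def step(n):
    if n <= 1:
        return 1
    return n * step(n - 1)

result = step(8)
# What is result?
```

step(8) = 8 * 7 * 6 * 5 * 4 * 3 * 2 * 1 = 40320

Answer: 40320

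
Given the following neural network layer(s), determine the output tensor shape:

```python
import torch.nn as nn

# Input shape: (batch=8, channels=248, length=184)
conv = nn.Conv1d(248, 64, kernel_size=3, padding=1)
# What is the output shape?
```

Input: (8, 248, 184) -> Output: (8, 64, 184)

Answer: (8, 64, 184)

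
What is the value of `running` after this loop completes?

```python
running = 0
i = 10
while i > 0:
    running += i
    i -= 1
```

Sum 10 down to 1
`running` takes the values: 0 → 10 → 19 → 27 → 34 → 40 → 45 → 49 → 52 → 54 → 55

Answer: 55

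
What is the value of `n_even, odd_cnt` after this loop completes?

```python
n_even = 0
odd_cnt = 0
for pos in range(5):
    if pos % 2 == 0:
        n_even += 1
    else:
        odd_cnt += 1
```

Count evens and odds in range(5)
`n_even, odd_cnt` takes the values: (0, 0) → (1, 0) → (1, 1) → (2, 1) → (2, 2) → (3, 2)

Answer: 3, 2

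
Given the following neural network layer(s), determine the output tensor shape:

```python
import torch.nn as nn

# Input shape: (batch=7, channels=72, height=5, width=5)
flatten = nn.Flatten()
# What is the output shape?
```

Input: (7, 72, 5, 5) -> Output: (7, 1800)

Answer: (7, 1800)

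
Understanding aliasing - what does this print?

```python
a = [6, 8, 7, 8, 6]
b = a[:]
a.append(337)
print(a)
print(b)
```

Key concept: slice [:] creates copy.
Step by step:
`a = [6, 8, 7, 8, 6]` → a = [6, 8, 7, 8, 6]
`b = a[:]` → b = [6, 8, 7, 8, 6]
`a.append(337)` → a = [6, 8, 7, 8, 6, 337]
`print(a)` → prints [6, 8, 7, 8, 6, 337]
`print(b)` → prints [6, 8, 7, 8, 6]

Answer:
[6, 8, 7, 8, 6, 337]
[6, 8, 7, 8, 6]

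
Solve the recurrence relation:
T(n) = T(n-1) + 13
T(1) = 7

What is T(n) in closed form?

Unrolling: T(n) = T(1) + 13·(n-1) = 7 + 13(n-1) = 13n - 6.

Answer: T(n) = 13n - 6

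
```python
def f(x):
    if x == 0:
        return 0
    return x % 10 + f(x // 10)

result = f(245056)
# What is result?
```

Sum of digits of 245056: 6 + 5 + 0 + 5 + 4 + 2 = 22

Answer: 22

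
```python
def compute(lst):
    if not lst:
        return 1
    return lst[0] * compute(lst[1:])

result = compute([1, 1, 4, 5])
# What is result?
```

Product over [1, 1, 4, 5] = 1 * 1 * 4 * 5 = 20

Answer: 20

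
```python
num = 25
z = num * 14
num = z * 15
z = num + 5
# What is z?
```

Trace:
`num = 25` → num = 25
`z = num * 14` → z = 350
`num = z * 15` → num = 5250
`z = num + 5` → z = 5255
So z = 5255

Answer: 5255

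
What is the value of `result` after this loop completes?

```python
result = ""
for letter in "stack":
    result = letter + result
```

Reverse 'stack'
`result` takes the values: "" → "s" → "ts" → "ats" → "cats" → "kcats"

Answer: "kcats"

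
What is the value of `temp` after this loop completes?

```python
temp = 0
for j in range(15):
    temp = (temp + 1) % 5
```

Increment mod 5, 15 times = 0
`temp` takes the values: 0 → 1 → 2 → 3 → 4 → 0 → 1 → 2 → 3 → 4 → 0 → 1 → 2 → 3 → 4 → 0

Answer: 0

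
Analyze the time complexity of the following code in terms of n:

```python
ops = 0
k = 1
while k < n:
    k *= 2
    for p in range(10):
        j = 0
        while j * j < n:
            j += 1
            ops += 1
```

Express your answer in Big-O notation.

Each loop level contributes: log n × 1 × √n. Multiplying the contributions gives O(√n log n).

Answer: O(√n log n)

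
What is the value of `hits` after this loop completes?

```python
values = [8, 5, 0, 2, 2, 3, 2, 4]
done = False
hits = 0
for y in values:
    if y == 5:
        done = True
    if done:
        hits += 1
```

Count elements after first 5 in [8, 5, 0, 2, 2, 3, 2, 4]
`hits` takes the values: 0 → 1 → 2 → 3 → 4 → 5 → 6 → 7

Answer: 7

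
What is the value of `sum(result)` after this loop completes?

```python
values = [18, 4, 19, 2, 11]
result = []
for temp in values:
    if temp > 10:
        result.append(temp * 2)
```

Sum of doubled values > 10
`result` takes the values: [] → [36] → [36, 38] → [36, 38, 22]
So `sum(result)` = 96

Answer: 96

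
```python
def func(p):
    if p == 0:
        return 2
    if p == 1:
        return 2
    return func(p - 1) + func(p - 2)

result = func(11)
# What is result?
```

Build up from base cases: func(0)=2, func(1)=2, func(2)=4, func(3)=6, func(4)=10, func(5)=16, func(6)=26, ..., func(11)=288

Answer: 288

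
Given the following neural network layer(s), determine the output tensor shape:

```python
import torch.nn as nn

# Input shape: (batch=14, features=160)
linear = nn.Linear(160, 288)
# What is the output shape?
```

Input: (14, 160) -> Output: (14, 288)

Answer: (14, 288)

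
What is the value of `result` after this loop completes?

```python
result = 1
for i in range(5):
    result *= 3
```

3^5 = 243
`result` takes the values: 1 → 3 → 9 → 27 → 81 → 243

Answer: 243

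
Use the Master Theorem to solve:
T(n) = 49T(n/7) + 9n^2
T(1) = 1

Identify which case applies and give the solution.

a=49, b=7, f(n)=9n^2. log_7(49) = 2. Since c=2 = 2, Case 2 applies: T(n) = Θ(n^log_b(a) · log n) = O(n^2 log n).

Answer: O(n^2 log n) - Case 2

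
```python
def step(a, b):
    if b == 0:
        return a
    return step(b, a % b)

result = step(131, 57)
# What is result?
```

step(131, 57) -> step(57, 17) -> step(17, 6) -> step(6, 5) -> step(5, 1) -> step(1, 0) -> 1

Answer: 1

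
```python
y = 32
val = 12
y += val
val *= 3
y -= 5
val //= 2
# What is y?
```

Trace:
`y = 32` → y = 32
`val = 12` → val = 12
`y += val` → y = 44
`val *= 3` → val = 36
`y -= 5` → y = 39
`val //= 2` → val = 18
So y = 39

Answer: 39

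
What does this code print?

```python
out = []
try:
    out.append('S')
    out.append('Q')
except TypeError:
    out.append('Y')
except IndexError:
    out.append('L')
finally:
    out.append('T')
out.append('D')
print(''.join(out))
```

Execution trace: 'S' (try body) → 'Q' (try body, no exception) → 'T' (finally) → 'D' (after the try/except). Output: SQTD

Answer: SQTD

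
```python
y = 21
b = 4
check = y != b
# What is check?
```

Trace:
`y = 21` → y = 21
`b = 4` → b = 4
`check = y != b` → check = True
So check = True

Answer: True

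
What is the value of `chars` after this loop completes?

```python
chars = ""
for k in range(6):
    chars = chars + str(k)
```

Concatenate digits 0 to 5
`chars` takes the values: "" → "0" → "01" → "012" → "0123" → "01234" → "012345"

Answer: "012345"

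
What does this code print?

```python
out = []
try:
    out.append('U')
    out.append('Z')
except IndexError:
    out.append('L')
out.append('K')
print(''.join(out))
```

Execution trace: 'U' (try body) → 'Z' (try body, no exception) → 'K' (after the try/except). Output: UZK

Answer: UZK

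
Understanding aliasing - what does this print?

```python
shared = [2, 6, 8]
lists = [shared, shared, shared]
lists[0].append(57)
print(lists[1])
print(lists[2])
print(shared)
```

Key concept: list of same reference.
Step by step:
`shared = [2, 6, 8]` → shared = [2, 6, 8]
`lists = [shared, shared, shared]` → lists = [[2, 6, 8], [2, 6, 8], [2, 6, 8]]
`lists[0].append(57)` → shared = [2, 6, 8, 57]; lists = [[2, 6, 8, 57], [2, 6, 8, 57], [2, 6, 8, 57]]
`print(lists[1])` → prints [2, 6, 8, 57]
`print(lists[2])` → prints [2, 6, 8, 57]
`print(shared)` → prints [2, 6, 8, 57]

Answer:
[2, 6, 8, 57]
[2, 6, 8, 57]
[2, 6, 8, 57]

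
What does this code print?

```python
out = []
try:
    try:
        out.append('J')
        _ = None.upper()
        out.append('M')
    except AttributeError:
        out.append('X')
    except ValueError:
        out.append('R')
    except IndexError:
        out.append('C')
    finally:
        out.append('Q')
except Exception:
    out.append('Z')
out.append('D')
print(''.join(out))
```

Execution trace: 'J' (inner try body) → 'X' (inner except AttributeError) → 'Q' (inner finally) → 'D' (after the try/except). Output: JXQD

Answer: JXQD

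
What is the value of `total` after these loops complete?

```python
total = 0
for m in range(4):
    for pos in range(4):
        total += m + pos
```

Sum of all m+pos for m,pos in 4x4
`total` takes the values: 0 → 1 → 3 → 6 → 7 → 9 → 12 → 16 → 18 → 21 → 25 → 30 → 33 → 37 → 42 → 48

Answer: 48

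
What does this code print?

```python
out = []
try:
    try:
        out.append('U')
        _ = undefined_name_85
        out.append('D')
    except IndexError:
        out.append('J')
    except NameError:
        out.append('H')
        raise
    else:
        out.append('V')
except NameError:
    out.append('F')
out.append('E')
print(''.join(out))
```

Execution trace: 'U' (inner try body) → 'H' (inner except NameError) → 'F' (outer except NameError) → 'E' (after the try/except). Output: UHFE

Answer: UHFE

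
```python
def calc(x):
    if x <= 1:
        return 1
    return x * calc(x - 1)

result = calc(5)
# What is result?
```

calc(5) = 5 * 4 * 3 * 2 * 1 = 120

Answer: 120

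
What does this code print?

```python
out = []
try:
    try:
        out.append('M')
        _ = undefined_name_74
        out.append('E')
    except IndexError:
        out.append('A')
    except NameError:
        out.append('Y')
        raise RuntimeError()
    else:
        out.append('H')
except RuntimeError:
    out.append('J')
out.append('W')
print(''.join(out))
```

Execution trace: 'M' (inner try body) → 'Y' (inner except NameError) → 'J' (outer except RuntimeError) → 'W' (after the try/except). Output: MYJW

Answer: MYJW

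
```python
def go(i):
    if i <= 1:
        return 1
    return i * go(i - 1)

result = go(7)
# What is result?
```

go(7) = 7 * 6 * 5 * 4 * 3 * 2 * 1 = 5040

Answer: 5040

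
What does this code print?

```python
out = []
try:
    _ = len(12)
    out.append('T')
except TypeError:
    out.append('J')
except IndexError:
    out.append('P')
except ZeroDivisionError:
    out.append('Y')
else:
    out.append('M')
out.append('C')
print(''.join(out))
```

Execution trace: 'J' (except TypeError) → 'C' (after the try/except). Output: JC

Answer: JC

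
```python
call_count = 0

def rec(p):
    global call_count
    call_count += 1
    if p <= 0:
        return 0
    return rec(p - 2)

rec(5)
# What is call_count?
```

Linear recursion stepping by 2: 4 calls from p=5 down to ≤0.

Answer: 4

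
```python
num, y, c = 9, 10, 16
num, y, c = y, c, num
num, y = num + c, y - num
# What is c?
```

Trace:
`num, y, c = 9, 10, 16` → num = 9; y = 10; c = 16
`num, y, c = y, c, num` → num = 10; y = 16; c = 9
`num, y = num + c, y - num` → num = 19; y = 6
So c = 9

Answer: 9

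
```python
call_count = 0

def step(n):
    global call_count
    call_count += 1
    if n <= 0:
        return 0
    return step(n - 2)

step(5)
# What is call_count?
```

Linear recursion stepping by 2: 4 calls from n=5 down to ≤0.

Answer: 4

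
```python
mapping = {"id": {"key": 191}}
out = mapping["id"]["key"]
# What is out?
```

Trace:
`mapping = {"id": {"key": 191}}` → mapping = {'id': {'key': 191}}
`out = mapping["id"]["key"]` → out = 191
So out = 191

Answer: 191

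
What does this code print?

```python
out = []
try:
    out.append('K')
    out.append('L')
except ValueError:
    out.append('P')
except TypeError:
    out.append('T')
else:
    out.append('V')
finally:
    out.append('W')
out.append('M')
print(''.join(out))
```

Execution trace: 'K' (try body) → 'L' (try body, no exception) → 'V' (else) → 'W' (finally) → 'M' (after the try/except). Output: KLVWM

Answer: KLVWM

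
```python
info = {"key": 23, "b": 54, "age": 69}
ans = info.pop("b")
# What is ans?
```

Trace:
`info = {"key": 23, "b": 54, "age": 69}` → info = {'key': 23, 'b': 54, 'age': 69}
`ans = info.pop("b")` → info = {'key': 23, 'age': 69}; ans = 54
So ans = 54

Answer: 54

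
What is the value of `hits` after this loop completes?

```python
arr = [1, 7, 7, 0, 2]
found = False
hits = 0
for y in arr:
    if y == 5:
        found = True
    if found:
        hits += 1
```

Count elements after first 5 in [1, 7, 7, 0, 2]
`hits` takes the values: 0

Answer: 0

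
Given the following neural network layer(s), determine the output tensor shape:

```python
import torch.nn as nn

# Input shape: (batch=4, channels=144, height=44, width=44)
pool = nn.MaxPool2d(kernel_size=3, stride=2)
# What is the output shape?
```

Input: (4, 144, 44, 44) -> Output: (4, 144, 21, 21)

Answer: (4, 144, 21, 21)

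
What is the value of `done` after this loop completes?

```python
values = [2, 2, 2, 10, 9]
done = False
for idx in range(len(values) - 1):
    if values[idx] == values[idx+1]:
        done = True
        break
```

Check consecutive duplicates in [2, 2, 2, 10, 9]
`done` takes the values: False → True

Answer: True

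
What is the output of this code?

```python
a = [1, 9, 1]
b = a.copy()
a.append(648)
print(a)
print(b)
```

Key concept: list.copy() creates independent copy.
Step by step:
`a = [1, 9, 1]` → a = [1, 9, 1]
`b = a.copy()` → b = [1, 9, 1]
`a.append(648)` → a = [1, 9, 1, 648]
`print(a)` → prints [1, 9, 1, 648]
`print(b)` → prints [1, 9, 1]

Answer:
[1, 9, 1, 648]
[1, 9, 1]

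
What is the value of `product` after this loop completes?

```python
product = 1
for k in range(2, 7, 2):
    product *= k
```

Product of even numbers 2 to 6
`product` takes the values: 1 → 2 → 8 → 48

Answer: 48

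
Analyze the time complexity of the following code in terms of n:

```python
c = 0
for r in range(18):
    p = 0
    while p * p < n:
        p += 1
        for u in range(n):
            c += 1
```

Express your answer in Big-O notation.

Each loop level contributes: 1 × √n × n. Multiplying the contributions gives O(n√n).

Answer: O(n√n)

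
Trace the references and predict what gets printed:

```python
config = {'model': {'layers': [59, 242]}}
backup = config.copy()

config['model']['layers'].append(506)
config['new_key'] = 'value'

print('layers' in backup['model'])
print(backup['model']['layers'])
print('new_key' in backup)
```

Key concept: shallow copy gotcha with nested dict.
Step by step:
`config = {'model': {'layers': [59, 242]}}` → config = {'model': {'layers': [59, 242]}}
`backup = config.copy()` → backup = {'model': {'layers': [59, 242]}}
`config['model']['layers'].append(506)` → config = {'model': {'layers': [59, 242, 506]}}; backup = {'model': {'layers': [59, 242, 506]}}
`config['new_key'] = 'value'` → config = {'model': {'layers': [59, 242, 506]}, 'new_key': 'value'}
`print('layers' in backup['model'])` → prints True
`print(backup['model']['layers'])` → prints [59, 242, 506]
`print('new_key' in backup)` → prints False

Answer:
True
[59, 242, 506]
False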